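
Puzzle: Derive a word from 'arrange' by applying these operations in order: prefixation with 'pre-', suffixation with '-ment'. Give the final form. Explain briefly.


Step 1: Add prefix 'pre-' to 'arrange' = 'prearrange'
Step 2: Add suffix '-ment' to 'prearrange' = 'prearrangement'

prearrangement


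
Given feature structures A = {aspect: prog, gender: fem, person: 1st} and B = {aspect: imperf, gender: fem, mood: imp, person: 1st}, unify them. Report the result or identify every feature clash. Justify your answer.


Compare features:
aspect: A=prog vs B=imperf -> CLASH
gender: A=fem vs B=fem -> unified: fem
mood: A=_ vs B=imp -> unified: imp
person: A=1st vs B=1st -> unified: 1st
Clash detected on feature 'aspect' (prog vs imperf); unification fails.

CLASH on 'aspect' (prog vs imperf)


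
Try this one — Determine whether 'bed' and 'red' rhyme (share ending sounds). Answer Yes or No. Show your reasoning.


Rime (stressed vowel + following sounds) of 'bed': -ed = /ɛd/
Rime of 'red': -ed = /ɛd/
/ɛd/ and /ɛd/ are the same ending sound, so the words rhyme.

Yes


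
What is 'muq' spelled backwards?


Reverse 'muq' character by character: 'qum'.

qum


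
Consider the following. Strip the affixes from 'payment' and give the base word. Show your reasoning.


Remove suffix '-ment' from 'payment' to get root 'pay'.

pay


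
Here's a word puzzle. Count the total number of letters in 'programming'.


Spell out 'programming' and number each letter: p(1), r(2), o(3), g(4), r(5), a(6), m(7), m(8), i(9), n(10), g(11). Total: 11 letters.

11


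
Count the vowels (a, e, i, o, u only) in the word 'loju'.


Vowels in 'loju': o, u = 2 vowels.

2


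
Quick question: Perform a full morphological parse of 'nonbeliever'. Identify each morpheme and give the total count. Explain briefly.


Step 1: Identify prefix: 'non' (meaning: not)
Step 2: Identify root: 'believe'
Step 3: Identify suffix(es): 'er'
Decomposition: non- (prefix: not) + believe (root) + -er (suffix: one who)
Total morphemes: 3

3 morphemes (non- (prefix: not) + believe (root) + -er (suffix: one who))


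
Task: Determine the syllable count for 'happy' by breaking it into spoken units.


Break 'happy' into syllables: hap-py -> hap | py = 2 syllables

2 syllables


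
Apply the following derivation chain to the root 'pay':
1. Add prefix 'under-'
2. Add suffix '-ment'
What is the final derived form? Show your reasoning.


Step 1: Add prefix 'under-' to 'pay' = 'underpay'
Step 2: Add suffix '-ment' to 'underpay' = 'underpayment'

underpayment


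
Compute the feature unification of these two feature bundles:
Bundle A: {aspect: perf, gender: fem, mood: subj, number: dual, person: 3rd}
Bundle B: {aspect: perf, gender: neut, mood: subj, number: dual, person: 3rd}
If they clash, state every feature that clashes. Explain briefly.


Compare features:
aspect: A=perf vs B=perf -> unified: perf
gender: A=fem vs B=neut -> CLASH
mood: A=subj vs B=subj -> unified: subj
number: A=dual vs B=dual -> unified: dual
person: A=3rd vs B=3rd -> unified: 3rd
Clash detected on feature 'gender' (fem vs neut); unification fails.

CLASH on 'gender' (fem vs neut)


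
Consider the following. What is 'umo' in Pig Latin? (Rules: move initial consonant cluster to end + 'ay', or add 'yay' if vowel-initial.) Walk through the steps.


'umo' starts with a vowel, so add 'yay': 'umoyay'.

umoyay


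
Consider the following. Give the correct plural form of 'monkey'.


Apply rule: Add -s. 'monkey' becomes 'monkeys'.

monkeys


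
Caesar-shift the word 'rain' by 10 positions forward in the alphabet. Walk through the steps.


Shift each letter by 10: r -> b, a -> k, i -> s, n -> x. Result: 'bksx'.

bksx


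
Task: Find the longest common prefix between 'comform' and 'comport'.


Compare from the start: 3 characters match: 'com'. Mismatch at position 4: 'f' vs 'p'.

com


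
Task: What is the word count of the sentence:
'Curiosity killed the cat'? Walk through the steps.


Split into words: Curiosity | killed | the | cat = 4 words.

4


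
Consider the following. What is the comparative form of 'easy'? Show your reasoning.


Apply comparative formation (consonant + y: change y to i, add -er): 'easy' -> 'easier'.

easier


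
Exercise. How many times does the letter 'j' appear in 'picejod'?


Letter 'j' in 'picejod': found at position(s) 5 = 1 occurrence(s).

1


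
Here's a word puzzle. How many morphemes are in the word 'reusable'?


Decomposition: re- (prefix) + use (root) + -able (suffix) = 3 morpheme(s)

3 morphemes


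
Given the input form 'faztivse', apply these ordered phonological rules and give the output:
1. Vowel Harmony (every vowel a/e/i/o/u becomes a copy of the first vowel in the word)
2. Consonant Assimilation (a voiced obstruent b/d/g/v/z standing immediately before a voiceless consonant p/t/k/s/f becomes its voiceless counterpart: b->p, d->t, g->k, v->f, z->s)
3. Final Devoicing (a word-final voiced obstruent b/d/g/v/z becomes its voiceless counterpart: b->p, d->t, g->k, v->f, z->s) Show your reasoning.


Starting form: 'faztivse'
Rule 1: Vowel Harmony: all vowels become 'a' (matching first vowel). 'faztivse' -> 'faztavsa'
Rule 2: Consonant Assimilation: voiced obstruent before voiceless consonant becomes voiceless ('zt' -> 'st', 'vs' -> 'fs'). 'faztavsa' -> 'fastafsa'
Rule 3: Final Devoicing: the word ends in the vowel 'a', not a consonant. No change.
Final form: 'fastafsa'

fastafsa


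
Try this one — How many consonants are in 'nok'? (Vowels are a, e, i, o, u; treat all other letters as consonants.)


Consonants in 'nok': n, k = 2 consonants.

2


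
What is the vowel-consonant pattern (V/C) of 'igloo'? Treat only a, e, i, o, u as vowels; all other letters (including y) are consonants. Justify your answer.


Letter mapping: i = V, g = C, l = C, o = V, o = V.

VCCVV


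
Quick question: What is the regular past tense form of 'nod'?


Apply rule: Double final consonant and add -ed. 'nod' becomes 'nodded'.

nodded


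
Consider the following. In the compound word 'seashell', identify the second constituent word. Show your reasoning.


Split 'seashell' into 'sea' + 'shell'. The second part is 'shell'.

shell


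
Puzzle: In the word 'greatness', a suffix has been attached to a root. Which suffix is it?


The word 'greatness' = 'great' (root) + '-ness' (suffix). The suffix is '-ness'.

ness


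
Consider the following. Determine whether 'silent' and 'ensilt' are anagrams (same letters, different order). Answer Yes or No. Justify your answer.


Sorted letters of 'silent': 'eilnst'
Sorted letters of 'ensilt': 'eilnst'
They match.

Yes


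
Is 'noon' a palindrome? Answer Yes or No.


Forward: 'noon'
Reversed: 'noon'
They are identical.

Yes


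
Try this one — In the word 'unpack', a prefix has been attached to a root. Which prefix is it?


The word 'unpack' = 'un' (prefix) + 'pack' (root). The prefix is 'un'.

un


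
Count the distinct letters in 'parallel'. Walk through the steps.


Unique letters in 'parallel': {a, e, l, p, r} = 5 distinct letters.

5


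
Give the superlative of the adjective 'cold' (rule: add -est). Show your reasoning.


Apply superlative formation (add -est): 'cold' -> 'coldest'.

coldest


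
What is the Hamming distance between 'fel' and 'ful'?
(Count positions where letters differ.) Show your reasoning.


Alignment:
Position 1: 'f' vs 'f' = match
Position 2: 'e' vs 'u' = DIFFER
Position 3: 'l' vs 'l' = match
Total differences: 1

1


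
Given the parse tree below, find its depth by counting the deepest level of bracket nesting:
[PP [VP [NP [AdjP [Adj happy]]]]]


Count bracket nesting levels:
'[' at pos 0: depth = 1
'[' at pos 4: depth = 2
'[' at pos 8: depth = 3
'[' at pos 12: depth = 4
'[' at pos 18: depth = 5
Maximum depth reached: 5

5


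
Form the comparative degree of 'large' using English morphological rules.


Apply comparative formation (ends in e: add -r): 'large' -> 'larger'.

larger


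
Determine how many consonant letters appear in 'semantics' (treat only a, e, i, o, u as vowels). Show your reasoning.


Consonants in 'semantics': s, m, n, t, c, s = 6 consonants.

6


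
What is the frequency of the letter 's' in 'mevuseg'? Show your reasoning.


Letter 's' in 'mevuseg': found at position(s) 5 = 1 occurrence(s).

1


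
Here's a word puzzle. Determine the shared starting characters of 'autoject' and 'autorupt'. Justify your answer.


Compare from the start: 4 characters match: 'auto'. Mismatch at position 5: 'j' vs 'r'.

auto


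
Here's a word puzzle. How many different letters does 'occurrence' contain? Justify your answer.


Unique letters in 'occurrence': {c, e, n, o, r, u} = 6 distinct letters.

6


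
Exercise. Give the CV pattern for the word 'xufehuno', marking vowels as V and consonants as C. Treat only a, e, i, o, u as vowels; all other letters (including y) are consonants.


Letter mapping: x = C, u = V, f = C, e = V, h = C, u = V, n = C, o = V.

CVCVCVCV


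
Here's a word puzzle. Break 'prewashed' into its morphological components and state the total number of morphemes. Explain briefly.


Step 1: Identify prefix: 'pre' (meaning: before)
Step 2: Identify root: 'wash'
Step 3: Identify suffix(es): 'ed'
Decomposition: pre- (prefix: before) + wash (root) + -ed (suffix: past)
Total morphemes: 3

3 morphemes (pre- (prefix: before) + wash (root) + -ed (suffix: past))


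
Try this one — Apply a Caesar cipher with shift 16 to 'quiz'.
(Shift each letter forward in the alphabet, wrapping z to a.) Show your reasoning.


Shift each letter by 16: q -> g, u -> k, i -> y, z -> p. Result: 'gkyp'.

gkyp


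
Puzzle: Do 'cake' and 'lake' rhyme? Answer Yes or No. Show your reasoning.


Rime (stressed vowel + following sounds) of 'cake': -ake = /eɪk/
Rime of 'lake': -ake = /eɪk/
/eɪk/ and /eɪk/ are the same ending sound, so the words rhyme.

Yes


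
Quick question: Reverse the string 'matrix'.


Reverse 'matrix' character by character: 'xirtam'.

xirtam


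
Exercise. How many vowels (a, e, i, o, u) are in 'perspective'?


Vowels in 'perspective': e, e, i, e = 4 vowels.

4


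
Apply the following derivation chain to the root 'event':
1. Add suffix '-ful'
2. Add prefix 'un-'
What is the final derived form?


Step 1: Add suffix '-ful' to 'event' = 'eventful'
Step 2: Add prefix 'un-' to 'eventful' = 'uneventful'

uneventful


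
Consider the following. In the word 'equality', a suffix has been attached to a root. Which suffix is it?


The word 'equality' = 'equal' (root) + '-ity' (suffix). The suffix is '-ity'.

ity


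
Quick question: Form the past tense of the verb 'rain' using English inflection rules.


Apply rule: Add -ed. 'rain' becomes 'rained'.

rained


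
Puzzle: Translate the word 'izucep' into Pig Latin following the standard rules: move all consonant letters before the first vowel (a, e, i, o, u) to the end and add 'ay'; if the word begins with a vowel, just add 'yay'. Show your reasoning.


'izucep' starts with a vowel, so add 'yay': 'izucepyay'.

izucepyay


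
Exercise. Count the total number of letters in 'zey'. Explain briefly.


Spell out 'zey' and number each letter: z(1), e(2), y(3). Total: 3 letters.

3


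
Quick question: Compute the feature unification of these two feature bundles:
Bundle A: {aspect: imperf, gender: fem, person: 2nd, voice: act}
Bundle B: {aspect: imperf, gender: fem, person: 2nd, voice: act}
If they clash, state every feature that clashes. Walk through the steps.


Compare features:
aspect: A=imperf vs B=imperf -> unified: imperf
gender: A=fem vs B=fem -> unified: fem
person: A=2nd vs B=2nd -> unified: 2nd
voice: A=act vs B=act -> unified: act
No clashes found.

Unified: {aspect: imperf, gender: fem, person: 2nd, voice: act}


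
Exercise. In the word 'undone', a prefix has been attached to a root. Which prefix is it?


The word 'undone' = 'un' (prefix) + 'done' (root). The prefix is 'un'.

un


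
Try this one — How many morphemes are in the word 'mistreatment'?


Decomposition: mis- (prefix) + treat (root) + -ment (suffix) = 3 morpheme(s)

3 morphemes


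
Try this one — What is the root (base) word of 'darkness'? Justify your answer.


Remove suffix '-ness' from 'darkness' to get root 'dark'.

dark


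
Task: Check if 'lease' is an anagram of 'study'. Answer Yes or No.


Sorted letters of 'lease': 'aeels'
Sorted letters of 'study': 'dstuy'
They do not match.

No


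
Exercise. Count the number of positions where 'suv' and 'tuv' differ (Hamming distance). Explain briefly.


Alignment:
Position 1: 's' vs 't' = DIFFER
Position 2: 'u' vs 'u' = match
Position 3: 'v' vs 'v' = match
Total differences: 1

1


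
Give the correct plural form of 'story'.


Apply rule: Change -y to -ies (consonant + y). 'story' becomes 'stories'.

stories


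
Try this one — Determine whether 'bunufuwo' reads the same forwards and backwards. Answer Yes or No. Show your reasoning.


Forward: 'bunufuwo'
Reversed: 'owufunub'
They differ.

No


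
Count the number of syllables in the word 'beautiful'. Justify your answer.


Break 'beautiful' into syllables: beau-ti-ful -> beau | ti | ful = 3 syllables

3 syllables


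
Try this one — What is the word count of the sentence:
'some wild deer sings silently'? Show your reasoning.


Split into words: some | wild | deer | sings | silently = 5 words.

5


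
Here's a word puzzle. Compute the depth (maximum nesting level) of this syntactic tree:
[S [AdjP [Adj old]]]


Count bracket nesting levels:
'[' at pos 0: depth = 1
'[' at pos 3: depth = 2
'[' at pos 9: depth = 3
Maximum depth reached: 3

3


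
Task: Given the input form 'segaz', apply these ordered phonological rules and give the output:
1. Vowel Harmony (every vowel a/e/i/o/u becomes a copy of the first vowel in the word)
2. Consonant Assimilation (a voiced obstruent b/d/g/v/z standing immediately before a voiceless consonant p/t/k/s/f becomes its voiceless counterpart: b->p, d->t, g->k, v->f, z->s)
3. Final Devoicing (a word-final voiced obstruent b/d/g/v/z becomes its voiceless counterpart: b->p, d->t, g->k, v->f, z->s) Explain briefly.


Starting form: 'segaz'
Rule 1: Vowel Harmony: all vowels become 'e' (matching first vowel). 'segaz' -> 'segez'
Rule 2: Consonant Assimilation: no voiced obstruent (b/d/g/v/z) stands immediately before a voiceless consonant (p/t/k/s/f). No change.
Rule 3: Final Devoicing: word-final voiced obstruent 'z' becomes voiceless 's'. 'segez' -> 'seges'
Final form: 'seges'

seges


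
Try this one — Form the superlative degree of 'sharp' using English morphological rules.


Apply superlative formation (add -est): 'sharp' -> 'sharpest'.

sharpest


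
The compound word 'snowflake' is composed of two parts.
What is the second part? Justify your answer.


Split 'snowflake' into 'snow' + 'flake'. The second part is 'flake'.

flake


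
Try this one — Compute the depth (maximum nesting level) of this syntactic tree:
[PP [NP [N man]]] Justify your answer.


Count bracket nesting levels:
'[' at pos 0: depth = 1
'[' at pos 4: depth = 2
'[' at pos 8: depth = 3
Maximum depth reached: 3

3


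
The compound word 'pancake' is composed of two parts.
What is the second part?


Split 'pancake' into 'pan' + 'cake'. The second part is 'cake'.

cake


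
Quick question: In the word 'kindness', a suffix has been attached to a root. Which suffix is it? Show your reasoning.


The word 'kindness' = 'kind' (root) + '-ness' (suffix). The suffix is '-ness'.

ness


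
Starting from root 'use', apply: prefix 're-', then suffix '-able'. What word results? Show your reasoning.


Step 1: Add prefix 're-' to 'use' = 'reuse'
Step 2: Add suffix '-able' to 'reuse' = 'reusable'

reusable


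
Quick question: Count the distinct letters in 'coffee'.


Unique letters in 'coffee': {c, e, f, o} = 4 distinct letters.

4


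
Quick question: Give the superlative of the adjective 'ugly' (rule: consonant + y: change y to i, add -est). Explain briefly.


Apply superlative formation (consonant + y: change y to i, add -est): 'ugly' -> 'ugliest'.

ugliest


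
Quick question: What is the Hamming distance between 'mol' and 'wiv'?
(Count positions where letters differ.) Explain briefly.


Alignment:
Position 1: 'm' vs 'w' = DIFFER
Position 2: 'o' vs 'i' = DIFFER
Position 3: 'l' vs 'v' = DIFFER
Total differences: 3

3


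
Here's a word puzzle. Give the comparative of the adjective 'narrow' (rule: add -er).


Apply comparative formation (add -er): 'narrow' -> 'narrower'.

narrower


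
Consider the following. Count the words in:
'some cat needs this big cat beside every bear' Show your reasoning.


Split into words: some | cat | needs | this | big | cat | beside | every | bear = 9 words.

9


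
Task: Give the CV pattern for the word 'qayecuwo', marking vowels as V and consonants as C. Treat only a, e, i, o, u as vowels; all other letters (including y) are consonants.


Letter mapping: q = C, a = V, y = C, e = V, c = C, u = V, w = C, o = V.

CVCVCVCV


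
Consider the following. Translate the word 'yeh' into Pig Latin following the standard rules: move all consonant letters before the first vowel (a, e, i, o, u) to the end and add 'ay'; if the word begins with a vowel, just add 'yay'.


'yeh': move consonant cluster 'y' to end and add 'ay': 'ehyay'.

ehyay


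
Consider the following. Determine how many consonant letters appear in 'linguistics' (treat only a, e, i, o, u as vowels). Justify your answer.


Consonants in 'linguistics': l, n, g, s, t, c, s = 7 consonants.

7


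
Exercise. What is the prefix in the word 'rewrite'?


The word 'rewrite' = 're' (prefix) + 'write' (root). The prefix is 're'.

re


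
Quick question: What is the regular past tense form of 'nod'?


Apply rule: Double final consonant and add -ed. 'nod' becomes 'nodded'.

nodded


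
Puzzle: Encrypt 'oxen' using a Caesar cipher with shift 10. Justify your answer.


Shift each letter by 10: o -> y, x -> h, e -> o, n -> x. Result: 'yhox'.

yhox


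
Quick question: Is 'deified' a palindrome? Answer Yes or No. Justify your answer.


Forward: 'deified'
Reversed: 'deified'
They are identical.

Yes


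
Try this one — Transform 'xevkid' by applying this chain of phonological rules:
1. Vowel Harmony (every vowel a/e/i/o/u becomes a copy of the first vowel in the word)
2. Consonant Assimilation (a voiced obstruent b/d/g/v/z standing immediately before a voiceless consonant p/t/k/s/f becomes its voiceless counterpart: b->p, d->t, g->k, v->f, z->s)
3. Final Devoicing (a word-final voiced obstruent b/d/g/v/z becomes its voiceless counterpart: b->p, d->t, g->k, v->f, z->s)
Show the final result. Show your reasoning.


Starting form: 'xevkid'
Rule 1: Vowel Harmony: all vowels become 'e' (matching first vowel). 'xevkid' -> 'xevked'
Rule 2: Consonant Assimilation: voiced obstruent before voiceless consonant becomes voiceless ('vk' -> 'fk'). 'xevked' -> 'xefked'
Rule 3: Final Devoicing: word-final voiced obstruent 'd' becomes voiceless 't'. 'xefked' -> 'xefket'
Final form: 'xefket'

xefket


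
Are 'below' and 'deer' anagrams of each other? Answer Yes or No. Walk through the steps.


Sorted letters of 'below': 'below'
Sorted letters of 'deer': 'deer'
They do not match.

No


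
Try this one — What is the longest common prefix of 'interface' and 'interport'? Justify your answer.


Compare from the start: 5 characters match: 'inter'. Mismatch at position 6: 'f' vs 'p'.

inter


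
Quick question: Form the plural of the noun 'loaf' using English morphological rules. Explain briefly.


Apply rule: Change -f to -ves. 'loaf' becomes 'loaves'.

loaves


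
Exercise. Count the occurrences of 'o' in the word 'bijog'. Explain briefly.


Letter 'o' in 'bijog': found at position(s) 4 = 1 occurrence(s).

1


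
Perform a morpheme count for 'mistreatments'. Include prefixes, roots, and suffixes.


Decomposition: mis- (prefix) + treat (root) + -ment (suffix) + -s (plural) = 4 morpheme(s)

4 morphemes


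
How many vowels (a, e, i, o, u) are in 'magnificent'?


Vowels in 'magnificent': a, i, i, e = 4 vowels.

4


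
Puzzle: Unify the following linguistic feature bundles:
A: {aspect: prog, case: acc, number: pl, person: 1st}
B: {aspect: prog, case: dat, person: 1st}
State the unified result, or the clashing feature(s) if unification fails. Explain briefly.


Compare features:
aspect: A=prog vs B=prog -> unified: prog
case: A=acc vs B=dat -> CLASH
number: A=pl vs B=_ -> unified: pl
person: A=1st vs B=1st -> unified: 1st
Clash detected on feature 'case' (acc vs dat); unification fails.

CLASH on 'case' (acc vs dat)


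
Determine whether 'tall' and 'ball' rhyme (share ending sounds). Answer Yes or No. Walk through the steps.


Rime (stressed vowel + following sounds) of 'tall': -all = /ɔːl/
Rime of 'ball': -all = /ɔːl/
/ɔːl/ and /ɔːl/ are the same ending sound, so the words rhyme.

Yes


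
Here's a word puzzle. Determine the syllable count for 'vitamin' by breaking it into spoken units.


Break 'vitamin' into syllables: vi-ta-min -> vi | ta | min = 3 syllables

3 syllables


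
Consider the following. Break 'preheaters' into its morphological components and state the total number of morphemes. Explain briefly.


Step 1: Identify prefix: 'pre' (meaning: before)
Step 2: Identify root: 'heat'
Step 3: Identify suffix(es): 'er, s'
Decomposition: pre- (prefix: before) + heat (root) + -er (suffix: one who) + -s (plural)
Total morphemes: 4

4 morphemes (pre- (prefix: before) + heat (root) + -er (suffix: one who) + -s (plural))


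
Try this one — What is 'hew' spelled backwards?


Reverse 'hew' character by character: 'weh'.

weh


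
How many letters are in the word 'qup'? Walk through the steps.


Spell out 'qup' and number each letter: q(1), u(2), p(3). Total: 3 letters.

3


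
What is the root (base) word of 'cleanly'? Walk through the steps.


Remove suffix '-ly' from 'cleanly' to get root 'clean'.

clean


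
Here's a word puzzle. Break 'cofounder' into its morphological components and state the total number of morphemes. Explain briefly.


Step 1: Identify prefix: 'co' (meaning: together)
Step 2: Identify root: 'found'
Step 3: Identify suffix(es): 'er'
Decomposition: co- (prefix: together) + found (root) + -er (suffix: one who)
Total morphemes: 3

3 morphemes (co- (prefix: together) + found (root) + -er (suffix: one who))


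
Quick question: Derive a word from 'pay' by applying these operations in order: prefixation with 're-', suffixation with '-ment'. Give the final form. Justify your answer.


Step 1: Add prefix 're-' to 'pay' = 'repay'
Step 2: Add suffix '-ment' to 'repay' = 'repayment'

repayment


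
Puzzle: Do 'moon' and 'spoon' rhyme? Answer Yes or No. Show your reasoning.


Rime (stressed vowel + following sounds) of 'moon': -oon = /uːn/
Rime of 'spoon': -oon = /uːn/
/uːn/ and /uːn/ are the same ending sound, so the words rhyme.

Yes


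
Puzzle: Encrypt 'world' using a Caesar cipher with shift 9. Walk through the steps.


Shift each letter by 9: w -> f, o -> x, r -> a, l -> u, d -> m. Result: 'fxaum'.

fxaum


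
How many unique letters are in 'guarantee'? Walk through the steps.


Unique letters in 'guarantee': {a, e, g, n, r, t, u} = 7 distinct letters.

7


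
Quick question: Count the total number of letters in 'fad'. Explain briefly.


Spell out 'fad' and number each letter: f(1), a(2), d(3). Total: 3 letters.

3


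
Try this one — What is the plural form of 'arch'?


Apply rule: Add -es (sibilant/fricative ending). 'arch' becomes 'arches'.

arches


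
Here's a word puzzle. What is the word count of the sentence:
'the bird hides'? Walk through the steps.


Split into words: the | bird | hides = 3 words.

3


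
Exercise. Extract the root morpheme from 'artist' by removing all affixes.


Remove suffix '-ist' from 'artist' to get root 'art'.

art


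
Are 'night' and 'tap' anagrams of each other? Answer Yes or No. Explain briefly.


Sorted letters of 'night': 'ghint'
Sorted letters of 'tap': 'apt'
They do not match.

No


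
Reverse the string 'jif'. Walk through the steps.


Reverse 'jif' character by character: 'fij'.

fij


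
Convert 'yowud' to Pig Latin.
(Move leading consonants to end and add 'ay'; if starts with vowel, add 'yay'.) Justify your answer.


'yowud': move consonant cluster 'y' to end and add 'ay': 'owudyay'.

owudyay


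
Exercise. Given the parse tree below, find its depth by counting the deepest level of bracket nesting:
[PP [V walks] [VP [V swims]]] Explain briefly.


Count bracket nesting levels:
'[' at pos 0: depth = 1
'[' at pos 4: depth = 2
'[' at pos 14: depth = 2
'[' at pos 18: depth = 3
Maximum depth reached: 3

3


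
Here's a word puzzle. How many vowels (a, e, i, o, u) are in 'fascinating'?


Vowels in 'fascinating': a, i, a, i = 4 vowels.

4


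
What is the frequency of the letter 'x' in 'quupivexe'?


Letter 'x' in 'quupivexe': found at position(s) 8 = 1 occurrence(s).

1


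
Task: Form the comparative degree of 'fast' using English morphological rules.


Apply comparative formation (add -er): 'fast' -> 'faster'.

faster


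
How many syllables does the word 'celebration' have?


Break 'celebration' into syllables: cel-e-bra-tion -> cel | e | bra | tion = 4 syllables

4 syllables


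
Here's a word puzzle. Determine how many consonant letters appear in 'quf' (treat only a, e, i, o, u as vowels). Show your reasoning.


Consonants in 'quf': q, f = 2 consonants.

2


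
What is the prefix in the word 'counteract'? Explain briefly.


The word 'counteract' = 'counter' (prefix) + 'act' (root). The prefix is 'counter'.

counter


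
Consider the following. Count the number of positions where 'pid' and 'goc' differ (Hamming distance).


Alignment:
Position 1: 'p' vs 'g' = DIFFER
Position 2: 'i' vs 'o' = DIFFER
Position 3: 'd' vs 'c' = DIFFER
Total differences: 3

3


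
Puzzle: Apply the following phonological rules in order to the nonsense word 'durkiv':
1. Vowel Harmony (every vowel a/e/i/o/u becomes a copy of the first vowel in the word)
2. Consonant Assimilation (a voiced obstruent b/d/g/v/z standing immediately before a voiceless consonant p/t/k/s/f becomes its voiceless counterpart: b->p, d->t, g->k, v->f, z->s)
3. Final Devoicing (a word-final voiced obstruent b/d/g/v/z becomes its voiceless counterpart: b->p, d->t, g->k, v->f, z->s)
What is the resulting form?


Starting form: 'durkiv'
Rule 1: Vowel Harmony: all vowels become 'u' (matching first vowel). 'durkiv' -> 'durkuv'
Rule 2: Consonant Assimilation: no voiced obstruent (b/d/g/v/z) stands immediately before a voiceless consonant (p/t/k/s/f). No change.
Rule 3: Final Devoicing: word-final voiced obstruent 'v' becomes voiceless 'f'. 'durkuv' -> 'durkuf'
Final form: 'durkuf'

durkuf


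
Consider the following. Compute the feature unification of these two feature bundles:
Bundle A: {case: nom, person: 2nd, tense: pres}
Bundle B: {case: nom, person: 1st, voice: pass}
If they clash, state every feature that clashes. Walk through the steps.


Compare features:
case: A=nom vs B=nom -> unified: nom
person: A=2nd vs B=1st -> CLASH
tense: A=pres vs B=_ -> unified: pres
voice: A=_ vs B=pass -> unified: pass
Clash detected on feature 'person' (2nd vs 1st); unification fails.

CLASH on 'person' (2nd vs 1st)


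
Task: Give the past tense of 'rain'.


Apply rule: Add -ed. 'rain' becomes 'rained'.

rained


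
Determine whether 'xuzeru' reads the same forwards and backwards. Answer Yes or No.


Forward: 'xuzeru'
Reversed: 'urezux'
They differ.

No


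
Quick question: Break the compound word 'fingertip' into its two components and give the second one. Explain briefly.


Split 'fingertip' into 'finger' + 'tip'. The second part is 'tip'.

tip


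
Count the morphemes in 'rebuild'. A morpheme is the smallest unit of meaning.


Decomposition: re- (prefix) + build (root) = 2 morpheme(s)

2 morphemes


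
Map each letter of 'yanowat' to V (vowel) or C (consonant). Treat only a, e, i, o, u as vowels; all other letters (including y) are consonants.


Letter mapping: y = C, a = V, n = C, o = V, w = C, a = V, t = C.

CVCVCVC


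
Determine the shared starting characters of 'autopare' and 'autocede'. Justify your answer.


Compare from the start: 4 characters match: 'auto'. Mismatch at position 5: 'p' vs 'c'.

auto


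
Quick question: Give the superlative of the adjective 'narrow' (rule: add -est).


Apply superlative formation (add -est): 'narrow' -> 'narrowest'.

narrowest


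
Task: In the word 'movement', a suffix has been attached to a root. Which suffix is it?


The word 'movement' = 'move' (root) + '-ment' (suffix). The suffix is '-ment'.

ment


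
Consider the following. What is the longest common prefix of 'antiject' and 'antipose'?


Compare from the start: 4 characters match: 'anti'. Mismatch at position 5: 'j' vs 'p'.

anti


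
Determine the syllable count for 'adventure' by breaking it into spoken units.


Break 'adventure' into syllables: ad-ven-ture -> ad | ven | ture = 3 syllables

3 syllables


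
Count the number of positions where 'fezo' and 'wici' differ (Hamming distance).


Alignment:
Position 1: 'f' vs 'w' = DIFFER
Position 2: 'e' vs 'i' = DIFFER
Position 3: 'z' vs 'c' = DIFFER
Position 4: 'o' vs 'i' = DIFFER
Total differences: 4

4


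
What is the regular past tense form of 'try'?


Apply rule: Change -y to -ied. 'try' becomes 'tried'.

tried


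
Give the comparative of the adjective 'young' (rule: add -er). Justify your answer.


Apply comparative formation (add -er): 'young' -> 'younger'.

younger


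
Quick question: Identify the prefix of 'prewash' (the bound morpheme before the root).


The word 'prewash' = 'pre' (prefix) + 'wash' (root). The prefix is 'pre'.

pre


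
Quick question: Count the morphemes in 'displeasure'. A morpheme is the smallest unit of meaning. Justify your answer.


Decomposition: dis- (prefix) + please (root) + -ure (suffix) = 3 morpheme(s)

3 morphemes


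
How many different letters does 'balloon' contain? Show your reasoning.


Unique letters in 'balloon': {a, b, l, n, o} = 5 distinct letters.

5


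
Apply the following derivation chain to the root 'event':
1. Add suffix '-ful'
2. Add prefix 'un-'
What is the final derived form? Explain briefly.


Step 1: Add suffix '-ful' to 'event' = 'eventful'
Step 2: Add prefix 'un-' to 'eventful' = 'uneventful'

uneventful


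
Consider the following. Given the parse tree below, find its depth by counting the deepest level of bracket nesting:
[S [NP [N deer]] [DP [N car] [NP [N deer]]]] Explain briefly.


Count bracket nesting levels:
'[' at pos 0: depth = 1
'[' at pos 3: depth = 2
'[' at pos 7: depth = 3
'[' at pos 17: depth = 2
'[' at pos 21: depth = 3
'[' at pos 29: depth = 3
'[' at pos 33: depth = 4
Maximum depth reached: 4

4


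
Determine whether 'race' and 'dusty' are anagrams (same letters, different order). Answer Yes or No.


Sorted letters of 'race': 'acer'
Sorted letters of 'dusty': 'dstuy'
They do not match.

No


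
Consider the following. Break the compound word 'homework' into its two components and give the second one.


Split 'homework' into 'home' + 'work'. The second part is 'work'.

work


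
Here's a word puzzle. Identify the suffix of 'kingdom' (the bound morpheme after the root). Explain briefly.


The word 'kingdom' = 'king' (root) + '-dom' (suffix). The suffix is '-dom'.

dom


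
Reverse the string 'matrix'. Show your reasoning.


Reverse 'matrix' character by character: 'xirtam'.

xirtam


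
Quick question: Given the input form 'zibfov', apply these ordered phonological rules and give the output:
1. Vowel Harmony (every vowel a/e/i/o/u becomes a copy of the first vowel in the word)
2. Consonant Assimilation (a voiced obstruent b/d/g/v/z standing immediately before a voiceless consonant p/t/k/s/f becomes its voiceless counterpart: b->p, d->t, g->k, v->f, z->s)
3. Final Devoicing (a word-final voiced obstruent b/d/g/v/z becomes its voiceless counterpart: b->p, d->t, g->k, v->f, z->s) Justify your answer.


Starting form: 'zibfov'
Rule 1: Vowel Harmony: all vowels become 'i' (matching first vowel). 'zibfov' -> 'zibfiv'
Rule 2: Consonant Assimilation: voiced obstruent before voiceless consonant becomes voiceless ('bf' -> 'pf'). 'zibfiv' -> 'zipfiv'
Rule 3: Final Devoicing: word-final voiced obstruent 'v' becomes voiceless 'f'. 'zipfiv' -> 'zipfif'
Final form: 'zipfif'

zipfif


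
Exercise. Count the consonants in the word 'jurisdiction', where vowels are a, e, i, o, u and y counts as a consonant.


Consonants in 'jurisdiction': j, r, s, d, c, t, n = 7 consonants.

7


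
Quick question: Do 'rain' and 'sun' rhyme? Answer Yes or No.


Rime (stressed vowel + following sounds) of 'rain': -ain = /eɪn/
Rime of 'sun': -un = /ʌn/
/eɪn/ and /ʌn/ are different ending sounds, so the words do not rhyme.

No


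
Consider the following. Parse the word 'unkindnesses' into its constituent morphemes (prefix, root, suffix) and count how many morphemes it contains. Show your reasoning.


Step 1: Identify prefix: 'un' (meaning: not/reverse)
Step 2: Identify root: 'kind'
Step 3: Identify suffix(es): 'ness, es'
Decomposition: un- (prefix: not/reverse) + kind (root) + -ness (suffix: state of) + -es (plural)
Total morphemes: 4

4 morphemes (un- (prefix: not/reverse) + kind (root) + -ness (suffix: state of) + -es (plural))


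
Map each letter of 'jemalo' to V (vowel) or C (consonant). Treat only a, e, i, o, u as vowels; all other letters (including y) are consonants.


Letter mapping: j = C, e = V, m = C, a = V, l = C, o = V.

CVCVCV


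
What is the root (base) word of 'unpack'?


Remove prefix 'un' from 'unpack' to get root 'pack'.

pack


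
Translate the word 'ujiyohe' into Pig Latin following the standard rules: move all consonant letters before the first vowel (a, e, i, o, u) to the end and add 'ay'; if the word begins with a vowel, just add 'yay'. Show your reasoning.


'ujiyohe' starts with a vowel, so add 'yay': 'ujiyoheyay'.

ujiyoheyay


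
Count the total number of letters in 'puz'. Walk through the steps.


Spell out 'puz' and number each letter: p(1), u(2), z(3). Total: 3 letters.

3


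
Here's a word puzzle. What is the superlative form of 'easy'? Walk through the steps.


Apply superlative formation (consonant + y: change y to i, add -est): 'easy' -> 'easiest'.

easiest


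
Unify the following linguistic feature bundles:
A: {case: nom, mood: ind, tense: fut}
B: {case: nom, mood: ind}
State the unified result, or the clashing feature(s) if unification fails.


Compare features:
case: A=nom vs B=nom -> unified: nom
mood: A=ind vs B=ind -> unified: ind
tense: A=fut vs B=_ -> unified: fut
No clashes found.

Unified: {case: nom, mood: ind, tense: fut}


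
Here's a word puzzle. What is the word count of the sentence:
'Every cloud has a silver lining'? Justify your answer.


Split into words: Every | cloud | has | a | silver | lining = 6 words.

6


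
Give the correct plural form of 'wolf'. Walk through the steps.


Apply rule: Change -f to -ves. 'wolf' becomes 'wolves'.

wolves


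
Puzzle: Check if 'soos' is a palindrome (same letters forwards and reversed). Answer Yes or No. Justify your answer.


Forward: 'soos'
Reversed: 'soos'
They are identical.

Yes


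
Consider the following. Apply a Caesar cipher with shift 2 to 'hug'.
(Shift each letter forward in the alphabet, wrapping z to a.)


Shift each letter by 2: h -> j, u -> w, g -> i. Result: 'jwi'.

jwi


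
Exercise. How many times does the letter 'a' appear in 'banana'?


Letter 'a' in 'banana': found at position(s) 2, 4, 6 = 3 occurrence(s).

3


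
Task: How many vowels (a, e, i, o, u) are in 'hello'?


Vowels in 'hello': e, o = 2 vowels.

2


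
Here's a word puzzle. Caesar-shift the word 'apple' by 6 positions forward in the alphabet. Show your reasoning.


Shift each letter by 6: a -> g, p -> v, p -> v, l -> r, e -> k. Result: 'gvvrk'.

gvvrk


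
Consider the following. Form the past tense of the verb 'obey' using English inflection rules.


Apply rule: Add -ed. 'obey' becomes 'obeyed'.

obeyed


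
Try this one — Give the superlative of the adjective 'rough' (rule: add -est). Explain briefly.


Apply superlative formation (add -est): 'rough' -> 'roughest'.

roughest


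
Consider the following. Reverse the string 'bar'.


Reverse 'bar' character by character: 'rab'.

rab


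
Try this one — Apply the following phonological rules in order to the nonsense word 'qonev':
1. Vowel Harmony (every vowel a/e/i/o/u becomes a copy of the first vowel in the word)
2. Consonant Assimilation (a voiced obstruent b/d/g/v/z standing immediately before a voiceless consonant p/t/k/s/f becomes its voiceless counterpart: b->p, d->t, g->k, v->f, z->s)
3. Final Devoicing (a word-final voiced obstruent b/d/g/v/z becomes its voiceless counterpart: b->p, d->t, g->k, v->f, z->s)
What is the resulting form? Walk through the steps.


Starting form: 'qonev'
Rule 1: Vowel Harmony: all vowels become 'o' (matching first vowel). 'qonev' -> 'qonov'
Rule 2: Consonant Assimilation: no voiced obstruent (b/d/g/v/z) stands immediately before a voiceless consonant (p/t/k/s/f). No change.
Rule 3: Final Devoicing: word-final voiced obstruent 'v' becomes voiceless 'f'. 'qonov' -> 'qonof'
Final form: 'qonof'

qonof


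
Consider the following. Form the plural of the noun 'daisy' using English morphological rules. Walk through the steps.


Apply rule: Change -y to -ies (consonant + y). 'daisy' becomes 'daisies'.

daisies


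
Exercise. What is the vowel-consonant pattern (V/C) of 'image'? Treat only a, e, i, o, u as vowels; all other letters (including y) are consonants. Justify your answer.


Letter mapping: i = V, m = C, a = V, g = C, e = V.

VCVCV


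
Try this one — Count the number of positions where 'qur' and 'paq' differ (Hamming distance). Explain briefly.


Alignment:
Position 1: 'q' vs 'p' = DIFFER
Position 2: 'u' vs 'a' = DIFFER
Position 3: 'r' vs 'q' = DIFFER
Total differences: 3

3


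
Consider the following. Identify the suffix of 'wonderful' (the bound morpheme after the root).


The word 'wonderful' = 'wonder' (root) + '-ful' (suffix). The suffix is '-ful'.

ful


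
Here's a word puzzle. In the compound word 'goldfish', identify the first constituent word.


Split 'goldfish' into 'gold' + 'fish'. The first part is 'gold'.

gold


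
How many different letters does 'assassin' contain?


Unique letters in 'assassin': {a, i, n, s} = 4 distinct letters.

4


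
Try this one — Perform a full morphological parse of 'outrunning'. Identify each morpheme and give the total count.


Step 1: Identify prefix: 'out' (meaning: surpass)
Step 2: Identify root: 'run'
Step 3: Identify suffix(es): 'ing'
Decomposition: out- (prefix: surpass) + run (root) + -ing (suffix: ongoing action)
Total morphemes: 3

3 morphemes (out- (prefix: surpass) + run (root) + -ing (suffix: ongoing action))


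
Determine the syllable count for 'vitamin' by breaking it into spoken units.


Break 'vitamin' into syllables: vi-ta-min -> vi | ta | min = 3 syllables

3 syllables


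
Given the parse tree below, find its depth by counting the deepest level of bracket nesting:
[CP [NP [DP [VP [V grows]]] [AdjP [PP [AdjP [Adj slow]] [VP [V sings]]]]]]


Count bracket nesting levels:
'[' at pos 0: depth = 1
'[' at pos 4: depth = 2
'[' at pos 8: depth = 3
'[' at pos 12: depth = 4
'[' at pos 16: depth = 5
'[' at pos 28: depth = 3
'[' at pos 34: depth = 4
'[' at pos 38: depth = 5
'[' at pos 44: depth = 6
'[' at pos 56: depth = 5
'[' at pos 60: depth = 6
Maximum depth reached: 6

6
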